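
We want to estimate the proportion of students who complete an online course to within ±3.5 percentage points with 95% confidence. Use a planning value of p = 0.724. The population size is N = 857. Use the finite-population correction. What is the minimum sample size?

363

For a proportion with margin E = 0.035 at 95% confidence, z = 1.960.
n = p̂(1−p̂)(z/E)² = 0.724 × 0.276 × (1.960/0.035)² = 626.65 — call this n₀.
Finite-population correction with N = 857: n = n₀ / (1 + (n₀−1)/N) = 626.65 / 1.73 = 362.23
Round up: n = 363.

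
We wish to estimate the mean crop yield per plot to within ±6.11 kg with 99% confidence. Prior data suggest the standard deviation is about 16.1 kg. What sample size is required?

For a mean, the margin of error is E = z·σ/√n, so n = (zσ/E)².
At 99% confidence, z = 2.576.
n = (2.576 × 16.1 / 6.11)² = 46.07
Round up: n = 47.

47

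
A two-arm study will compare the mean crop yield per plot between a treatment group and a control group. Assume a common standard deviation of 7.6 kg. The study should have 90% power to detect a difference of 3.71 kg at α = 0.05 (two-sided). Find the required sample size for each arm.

89 per group

For two equal groups, n per group = 2·((z_{α/2} + z_β)·σ/δ)².
z_{α/2} = 1.960; z_β = 1.282 (power 90%).
n = 2 × (3.242 × 7.6 / 3.71)² = 2 × 44.11 = 88.22
Round up: n = 89 per group.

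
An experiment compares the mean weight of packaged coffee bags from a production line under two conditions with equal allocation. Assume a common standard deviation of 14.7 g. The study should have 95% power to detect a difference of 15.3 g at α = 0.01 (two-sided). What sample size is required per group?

33 per group

For two equal groups, n per group = 2·((z_{α/2} + z_β)·σ/δ)².
z_{α/2} = 2.576; z_β = 1.645 (power 95%).
n = 2 × (4.221 × 14.7 / 15.3)² = 2 × 16.45 = 32.90
Round up: n = 33 per group.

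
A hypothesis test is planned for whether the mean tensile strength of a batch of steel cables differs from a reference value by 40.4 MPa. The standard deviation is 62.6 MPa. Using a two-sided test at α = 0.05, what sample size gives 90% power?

26

For a one-sample z-test, n = ((z_{α/2} + z_β)·σ/δ)².
z_{α/2} = 1.960 (two-sided α = 0.05); z_β = 1.282 (power 90% → β = 0.1).
n = (3.242 × 62.6 / 40.4)² = 25.24
Round up: n = 26.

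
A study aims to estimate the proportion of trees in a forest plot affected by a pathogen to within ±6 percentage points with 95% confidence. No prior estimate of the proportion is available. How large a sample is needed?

For a proportion with margin E = 0.06 at 95% confidence, z = 1.960.
With no prior estimate, use p = 0.5, which maximizes p(1−p) at 0.25.
n = 0.25 × (z/E)² = 0.25 × (1.960/0.06)² = 266.78
Round up: n = 267.

267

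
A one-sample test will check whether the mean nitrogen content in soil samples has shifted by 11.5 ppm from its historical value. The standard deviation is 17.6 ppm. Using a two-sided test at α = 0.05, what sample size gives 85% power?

For a one-sample z-test, n = ((z_{α/2} + z_β)·σ/δ)².
z_{α/2} = 1.960 (two-sided α = 0.05); z_β = 1.036 (power 85% → β = 0.15).
n = (2.996 × 17.6 / 11.5)² = 21.02
Round up: n = 22.

n = 22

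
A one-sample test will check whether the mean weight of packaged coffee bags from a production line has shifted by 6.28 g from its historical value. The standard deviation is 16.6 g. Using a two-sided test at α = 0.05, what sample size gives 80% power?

55

For a one-sample z-test, n = ((z_{α/2} + z_β)·σ/δ)².
z_{α/2} = 1.960 (two-sided α = 0.05); z_β = 0.842 (power 80% → β = 0.2).
n = (2.802 × 16.6 / 6.28)² = 54.86
Round up: n = 55.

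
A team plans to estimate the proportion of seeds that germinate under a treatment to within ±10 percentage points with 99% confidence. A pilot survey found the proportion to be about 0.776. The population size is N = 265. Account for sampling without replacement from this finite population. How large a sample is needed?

n = 81

For a proportion with margin E = 0.1 at 99% confidence, z = 2.576.
n = p̂(1−p̂)(z/E)² = 0.776 × 0.224 × (2.576/0.1)² = 115.35 — call this n₀.
Finite-population correction with N = 265: n = n₀ / (1 + (n₀−1)/N) = 115.35 / 1.432 = 80.55
Round up: n = 81.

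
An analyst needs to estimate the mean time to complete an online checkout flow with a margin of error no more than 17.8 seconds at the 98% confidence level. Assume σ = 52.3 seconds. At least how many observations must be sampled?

47

For a mean, the margin of error is E = z·σ/√n, so n = (zσ/E)².
At 98% confidence, z = 2.326.
n = (2.326 × 52.3 / 17.8)² = 46.71
Round up: n = 47.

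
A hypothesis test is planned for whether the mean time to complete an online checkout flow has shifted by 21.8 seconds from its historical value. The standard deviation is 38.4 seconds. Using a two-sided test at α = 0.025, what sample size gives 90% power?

39

For a one-sample z-test, n = ((z_{α/2} + z_β)·σ/δ)².
z_{α/2} = 2.241 (two-sided α = 0.025); z_β = 1.282 (power 90% → β = 0.1).
n = (3.523 × 38.4 / 21.8)² = 38.51
Round up: n = 39.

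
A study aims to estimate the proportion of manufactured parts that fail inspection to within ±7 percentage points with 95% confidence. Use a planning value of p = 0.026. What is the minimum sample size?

20

For a proportion with margin E = 0.07 at 95% confidence, z = 1.960.
n = p̂(1−p̂)(z/E)² = 0.026 × 0.974 × (1.960/0.07)² = 19.85
Round up: n = 20.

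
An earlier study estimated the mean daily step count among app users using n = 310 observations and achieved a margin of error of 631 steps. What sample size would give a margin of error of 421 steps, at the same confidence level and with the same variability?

Margin of error scales as 1/√n, so n₂ = n₁·(E₁/E₂)².
n₂ = 310 × (631/421)² = 310 × 2.246 = 696.26
Round up: n₂ = 697.

697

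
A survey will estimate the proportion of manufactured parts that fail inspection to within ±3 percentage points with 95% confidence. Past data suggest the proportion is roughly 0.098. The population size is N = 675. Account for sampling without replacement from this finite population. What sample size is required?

243

For a proportion with margin E = 0.03 at 95% confidence, z = 1.960.
n = p̂(1−p̂)(z/E)² = 0.098 × 0.902 × (1.960/0.03)² = 377.31 — call this n₀.
Finite-population correction with N = 675: n = n₀ / (1 + (n₀−1)/N) = 377.31 / 1.557 = 242.33
Round up: n = 243.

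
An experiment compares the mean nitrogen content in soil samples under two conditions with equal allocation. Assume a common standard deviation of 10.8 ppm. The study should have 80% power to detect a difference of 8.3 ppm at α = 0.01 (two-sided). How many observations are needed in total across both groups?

80 total

For two equal groups, n per group = 2·((z_{α/2} + z_β)·σ/δ)².
z_{α/2} = 2.576; z_β = 0.842 (power 80%).
n = 2 × (3.418 × 10.8 / 8.3)² = 2 × 19.78 = 39.56
Round up: n = 40 per group.
Total across both groups: 2 × 40 = 80.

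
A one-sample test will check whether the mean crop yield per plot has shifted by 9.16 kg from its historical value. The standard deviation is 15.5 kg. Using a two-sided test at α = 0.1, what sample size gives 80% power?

18

For a one-sample z-test, n = ((z_{α/2} + z_β)·σ/δ)².
z_{α/2} = 1.645 (two-sided α = 0.1); z_β = 0.842 (power 80% → β = 0.2).
n = (2.487 × 15.5 / 9.16)² = 17.71
Round up: n = 18.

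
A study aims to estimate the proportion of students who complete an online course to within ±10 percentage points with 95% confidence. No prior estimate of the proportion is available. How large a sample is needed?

For a proportion with margin E = 0.1 at 95% confidence, z = 1.960.
With no prior estimate, use p = 0.5, which maximizes p(1−p) at 0.25.
n = 0.25 × (z/E)² = 0.25 × (1.960/0.1)² = 96.04
Round up: n = 97.

97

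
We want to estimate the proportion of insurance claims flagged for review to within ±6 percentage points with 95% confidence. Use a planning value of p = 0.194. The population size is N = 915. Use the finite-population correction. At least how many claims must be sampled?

142

For a proportion with margin E = 0.06 at 95% confidence, z = 1.960.
n = p̂(1−p̂)(z/E)² = 0.194 × 0.806 × (1.960/0.06)² = 166.86 — call this n₀.
Finite-population correction with N = 915: n = n₀ / (1 + (n₀−1)/N) = 166.86 / 1.181 = 141.29
Round up: n = 142.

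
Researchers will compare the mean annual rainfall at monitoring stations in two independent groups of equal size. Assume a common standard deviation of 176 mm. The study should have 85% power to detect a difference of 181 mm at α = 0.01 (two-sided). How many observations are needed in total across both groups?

For two equal groups, n per group = 2·((z_{α/2} + z_β)·σ/δ)².
z_{α/2} = 2.576; z_β = 1.036 (power 85%).
n = 2 × (3.612 × 176 / 181)² = 2 × 12.34 = 24.68
Round up: n = 25 per group.
Total across both groups: 2 × 25 = 50.

50 total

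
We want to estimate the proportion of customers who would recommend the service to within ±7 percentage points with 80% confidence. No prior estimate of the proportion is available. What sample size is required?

For a proportion with margin E = 0.07 at 80% confidence, z = 1.282.
With no prior estimate, use p = 0.5, which maximizes p(1−p) at 0.25.
n = 0.25 × (z/E)² = 0.25 × (1.282/0.07)² = 83.85
Round up: n = 84.

84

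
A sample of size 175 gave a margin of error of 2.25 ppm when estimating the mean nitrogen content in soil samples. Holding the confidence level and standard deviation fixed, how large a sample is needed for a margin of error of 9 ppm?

Margin of error scales as 1/√n, so n₂ = n₁·(E₁/E₂)².
n₂ = 175 × (2.25/9)² = 175 × 0.0625 = 10.94
Round up: n₂ = 11.

11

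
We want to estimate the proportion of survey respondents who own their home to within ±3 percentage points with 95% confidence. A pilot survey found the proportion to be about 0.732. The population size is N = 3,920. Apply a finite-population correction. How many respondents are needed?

691

For a proportion with margin E = 0.03 at 95% confidence, z = 1.960.
n = p̂(1−p̂)(z/E)² = 0.732 × 0.268 × (1.960/0.03)² = 837.37 — call this n₀.
Finite-population correction with N = 3,920: n = n₀ / (1 + (n₀−1)/N) = 837.37 / 1.213 = 690.33
Round up: n = 691.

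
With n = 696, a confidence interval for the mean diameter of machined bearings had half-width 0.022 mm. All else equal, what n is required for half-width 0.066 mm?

n = 78

Margin of error scales as 1/√n, so n₂ = n₁·(E₁/E₂)².
n₂ = 696 × (0.022/0.066)² = 696 × 0.1111 = 77.33
Round up: n₂ = 78.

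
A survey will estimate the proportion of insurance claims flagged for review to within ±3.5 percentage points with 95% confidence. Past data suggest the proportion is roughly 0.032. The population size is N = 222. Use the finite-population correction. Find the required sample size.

n = 68

For a proportion with margin E = 0.035 at 95% confidence, z = 1.960.
n = p̂(1−p̂)(z/E)² = 0.032 × 0.968 × (1.960/0.035)² = 97.14 — call this n₀.
Finite-population correction with N = 222: n = n₀ / (1 + (n₀−1)/N) = 97.14 / 1.433 = 67.79
Round up: n = 68.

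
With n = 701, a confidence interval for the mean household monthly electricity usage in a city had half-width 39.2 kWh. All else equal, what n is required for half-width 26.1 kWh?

Margin of error scales as 1/√n, so n₂ = n₁·(E₁/E₂)².
n₂ = 701 × (39.2/26.1)² = 701 × 2.256 = 1581.46
Round up: n₂ = 1582.

1582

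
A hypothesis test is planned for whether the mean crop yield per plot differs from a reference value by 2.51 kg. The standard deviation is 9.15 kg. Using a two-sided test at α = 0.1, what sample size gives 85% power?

For a one-sample z-test, n = ((z_{α/2} + z_β)·σ/δ)².
z_{α/2} = 1.645 (two-sided α = 0.1); z_β = 1.036 (power 85% → β = 0.15).
n = (2.681 × 9.15 / 2.51)² = 95.52
Round up: n = 96.

96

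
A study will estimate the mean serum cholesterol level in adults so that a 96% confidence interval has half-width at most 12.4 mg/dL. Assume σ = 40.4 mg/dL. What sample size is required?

45

For a mean, the margin of error is E = z·σ/√n, so n = (zσ/E)².
At 96% confidence, z = 2.054.
n = (2.054 × 40.4 / 12.4)² = 44.78
Round up: n = 45.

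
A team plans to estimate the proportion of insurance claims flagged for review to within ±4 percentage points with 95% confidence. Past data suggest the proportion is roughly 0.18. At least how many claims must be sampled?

355

For a proportion with margin E = 0.04 at 95% confidence, z = 1.960.
n = p̂(1−p̂)(z/E)² = 0.18 × 0.82 × (1.960/0.04)² = 354.39
Round up: n = 355.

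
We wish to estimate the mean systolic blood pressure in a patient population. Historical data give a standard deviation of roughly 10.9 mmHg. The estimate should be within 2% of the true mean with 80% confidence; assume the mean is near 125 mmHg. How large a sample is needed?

32

For a mean, the margin of error is E = z·σ/√n, so n = (zσ/E)².
At 80% confidence, z = 1.282.
E = 2% of 125 = 2.5 mmHg.
n = (1.282 × 10.9 / 2.5)² = 31.24
Round up: n = 32.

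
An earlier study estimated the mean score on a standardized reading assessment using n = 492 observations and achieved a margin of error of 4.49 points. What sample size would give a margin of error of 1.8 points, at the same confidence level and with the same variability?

3062

Margin of error scales as 1/√n, so n₂ = n₁·(E₁/E₂)².
n₂ = 492 × (4.49/1.8)² = 492 × 6.222 = 3061.22
Round up: n₂ = 3062.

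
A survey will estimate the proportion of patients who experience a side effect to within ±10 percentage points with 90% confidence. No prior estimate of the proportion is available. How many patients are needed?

For a proportion with margin E = 0.1 at 90% confidence, z = 1.645.
With no prior estimate, use p = 0.5, which maximizes p(1−p) at 0.25.
n = 0.25 × (z/E)² = 0.25 × (1.645/0.1)² = 67.65
Round up: n = 68.

68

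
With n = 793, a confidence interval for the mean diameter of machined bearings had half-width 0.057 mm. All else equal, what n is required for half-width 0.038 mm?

1785

Margin of error scales as 1/√n, so n₂ = n₁·(E₁/E₂)².
n₂ = 793 × (0.057/0.038)² = 793 × 2.25 = 1784.25
Round up: n₂ = 1785.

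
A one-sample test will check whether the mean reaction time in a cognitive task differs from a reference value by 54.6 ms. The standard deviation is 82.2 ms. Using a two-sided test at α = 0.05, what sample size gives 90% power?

For a one-sample z-test, n = ((z_{α/2} + z_β)·σ/δ)².
z_{α/2} = 1.960 (two-sided α = 0.05); z_β = 1.282 (power 90% → β = 0.1).
n = (3.242 × 82.2 / 54.6)² = 23.82
Round up: n = 24.

24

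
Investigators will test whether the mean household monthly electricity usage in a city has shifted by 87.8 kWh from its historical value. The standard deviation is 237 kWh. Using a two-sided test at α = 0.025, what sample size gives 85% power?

79

For a one-sample z-test, n = ((z_{α/2} + z_β)·σ/δ)².
z_{α/2} = 2.241 (two-sided α = 0.025); z_β = 1.036 (power 85% → β = 0.15).
n = (3.277 × 237 / 87.8)² = 78.25
Round up: n = 79.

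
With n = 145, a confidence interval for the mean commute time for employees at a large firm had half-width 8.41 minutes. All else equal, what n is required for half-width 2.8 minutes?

n = 1309

Margin of error scales as 1/√n, so n₂ = n₁·(E₁/E₂)².
n₂ = 145 × (8.41/2.8)² = 145 × 9.021 = 1308.05
Round up: n₂ = 1309.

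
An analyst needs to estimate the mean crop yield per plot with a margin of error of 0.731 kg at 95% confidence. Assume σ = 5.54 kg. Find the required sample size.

For a mean, the margin of error is E = z·σ/√n, so n = (zσ/E)².
At 95% confidence, z = 1.960.
n = (1.960 × 5.54 / 0.731)² = 220.65
Round up: n = 221.

n = 221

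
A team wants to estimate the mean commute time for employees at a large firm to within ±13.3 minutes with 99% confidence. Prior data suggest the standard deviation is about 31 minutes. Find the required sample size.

37

For a mean, the margin of error is E = z·σ/√n, so n = (zσ/E)².
At 99% confidence, z = 2.576.
n = (2.576 × 31 / 13.3)² = 36.05
Round up: n = 37.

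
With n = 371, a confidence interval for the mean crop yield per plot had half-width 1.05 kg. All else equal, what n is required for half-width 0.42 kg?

Margin of error scales as 1/√n, so n₂ = n₁·(E₁/E₂)².
n₂ = 371 × (1.05/0.42)² = 371 × 6.25 = 2318.75
Round up: n₂ = 2319.

2319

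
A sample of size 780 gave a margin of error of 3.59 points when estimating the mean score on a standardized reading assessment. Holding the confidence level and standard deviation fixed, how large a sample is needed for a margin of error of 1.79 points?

3138

Margin of error scales as 1/√n, so n₂ = n₁·(E₁/E₂)².
n₂ = 780 × (3.59/1.79)² = 780 × 4.022 = 3137.16
Round up: n₂ = 3138.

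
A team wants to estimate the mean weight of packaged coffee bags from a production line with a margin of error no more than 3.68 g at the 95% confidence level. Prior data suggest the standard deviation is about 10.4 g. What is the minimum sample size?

n = 31

For a mean, the margin of error is E = z·σ/√n, so n = (zσ/E)².
At 95% confidence, z = 1.960.
n = (1.960 × 10.4 / 3.68)² = 30.68
Round up: n = 31.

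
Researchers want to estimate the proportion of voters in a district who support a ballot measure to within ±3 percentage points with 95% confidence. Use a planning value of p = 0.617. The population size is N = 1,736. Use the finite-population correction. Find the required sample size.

639

For a proportion with margin E = 0.03 at 95% confidence, z = 1.960.
n = p̂(1−p̂)(z/E)² = 0.617 × 0.383 × (1.960/0.03)² = 1008.68 — call this n₀.
Finite-population correction with N = 1,736: n = n₀ / (1 + (n₀−1)/N) = 1008.68 / 1.58 = 638.41
Round up: n = 639.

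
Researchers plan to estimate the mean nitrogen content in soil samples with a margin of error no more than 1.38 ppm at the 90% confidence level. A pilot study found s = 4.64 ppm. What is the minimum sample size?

For a mean, the margin of error is E = z·σ/√n, so n = (zσ/E)².
At 90% confidence, z = 1.645.
n = (1.645 × 4.64 / 1.38)² = 30.59
Round up: n = 31.

31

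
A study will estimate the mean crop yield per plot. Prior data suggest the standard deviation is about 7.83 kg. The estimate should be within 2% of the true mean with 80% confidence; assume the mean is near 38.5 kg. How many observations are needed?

For a mean, the margin of error is E = z·σ/√n, so n = (zσ/E)².
At 80% confidence, z = 1.282.
E = 2% of 38.5 = 0.77 kg.
n = (1.282 × 7.83 / 0.77)² = 169.95
Round up: n = 170.

170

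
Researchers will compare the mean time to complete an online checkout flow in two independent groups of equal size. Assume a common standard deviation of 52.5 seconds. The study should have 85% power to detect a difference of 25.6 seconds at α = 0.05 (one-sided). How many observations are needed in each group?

61 per group

For two equal groups, n per group = 2·((z_α + z_β)·σ/δ)².
z_α = 1.645; z_β = 1.036 (power 85%).
n = 2 × (2.681 × 52.5 / 25.6)² = 2 × 30.23 = 60.46
Round up: n = 61 per group.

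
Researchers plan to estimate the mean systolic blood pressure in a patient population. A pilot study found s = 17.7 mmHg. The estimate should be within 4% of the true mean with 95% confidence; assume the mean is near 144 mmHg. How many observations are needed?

37

For a mean, the margin of error is E = z·σ/√n, so n = (zσ/E)².
At 95% confidence, z = 1.960.
E = 4% of 144 = 5.76 mmHg.
n = (1.960 × 17.7 / 5.76)² = 36.28
Round up: n = 37.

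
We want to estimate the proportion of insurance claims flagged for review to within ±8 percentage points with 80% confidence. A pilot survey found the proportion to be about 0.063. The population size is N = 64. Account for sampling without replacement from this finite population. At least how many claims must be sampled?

For a proportion with margin E = 0.08 at 80% confidence, z = 1.282.
n = p̂(1−p̂)(z/E)² = 0.063 × 0.937 × (1.282/0.08)² = 15.16 — call this n₀.
Finite-population correction with N = 64: n = n₀ / (1 + (n₀−1)/N) = 15.16 / 1.221 = 12.42
Round up: n = 13.

n = 13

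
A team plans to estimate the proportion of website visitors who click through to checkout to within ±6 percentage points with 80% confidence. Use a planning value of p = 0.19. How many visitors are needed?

71

For a proportion with margin E = 0.06 at 80% confidence, z = 1.282.
n = p̂(1−p̂)(z/E)² = 0.19 × 0.81 × (1.282/0.06)² = 70.26
Round up: n = 71.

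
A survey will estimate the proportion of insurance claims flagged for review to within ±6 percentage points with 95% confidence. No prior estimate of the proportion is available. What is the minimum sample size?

For a proportion with margin E = 0.06 at 95% confidence, z = 1.960.
With no prior estimate, use p = 0.5, which maximizes p(1−p) at 0.25.
n = 0.25 × (z/E)² = 0.25 × (1.960/0.06)² = 266.78
Round up: n = 267.

n = 267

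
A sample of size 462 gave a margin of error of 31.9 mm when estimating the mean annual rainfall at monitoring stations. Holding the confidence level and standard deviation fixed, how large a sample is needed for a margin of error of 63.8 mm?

Margin of error scales as 1/√n, so n₂ = n₁·(E₁/E₂)².
n₂ = 462 × (31.9/63.8)² = 462 × 0.25 = 115.50
Round up: n₂ = 116.

116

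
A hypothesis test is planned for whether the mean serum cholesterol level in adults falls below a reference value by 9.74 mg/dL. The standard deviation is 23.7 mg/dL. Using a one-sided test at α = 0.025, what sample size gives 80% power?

For a one-sample z-test, n = ((z_α + z_β)·σ/δ)².
z_α = 1.960 (one-sided α = 0.025); z_β = 0.842 (power 80% → β = 0.2).
n = (2.802 × 23.7 / 9.74)² = 46.49
Round up: n = 47.

47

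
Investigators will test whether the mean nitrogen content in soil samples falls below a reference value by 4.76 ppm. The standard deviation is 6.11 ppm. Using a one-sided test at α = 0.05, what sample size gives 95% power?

For a one-sample z-test, n = ((z_α + z_β)·σ/δ)².
z_α = 1.645 (one-sided α = 0.05); z_β = 1.645 (power 95% → β = 0.05).
n = (3.290 × 6.11 / 4.76)² = 17.83
Round up: n = 18.

18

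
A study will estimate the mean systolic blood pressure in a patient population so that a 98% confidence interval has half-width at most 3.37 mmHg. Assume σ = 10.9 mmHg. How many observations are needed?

n = 57

For a mean, the margin of error is E = z·σ/√n, so n = (zσ/E)².
At 98% confidence, z = 2.326.
n = (2.326 × 10.9 / 3.37)² = 56.60
Round up: n = 57.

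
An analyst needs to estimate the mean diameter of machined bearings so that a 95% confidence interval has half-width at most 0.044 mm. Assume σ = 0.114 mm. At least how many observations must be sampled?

For a mean, the margin of error is E = z·σ/√n, so n = (zσ/E)².
At 95% confidence, z = 1.960.
n = (1.960 × 0.114 / 0.044)² = 25.79
Round up: n = 26.

26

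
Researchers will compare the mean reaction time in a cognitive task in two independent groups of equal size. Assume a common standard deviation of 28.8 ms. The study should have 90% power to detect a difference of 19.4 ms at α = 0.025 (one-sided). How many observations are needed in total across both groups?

For two equal groups, n per group = 2·((z_α + z_β)·σ/δ)².
z_α = 1.960; z_β = 1.282 (power 90%).
n = 2 × (3.242 × 28.8 / 19.4)² = 2 × 23.16 = 46.32
Round up: n = 47 per group.
Total across both groups: 2 × 47 = 94.

94 total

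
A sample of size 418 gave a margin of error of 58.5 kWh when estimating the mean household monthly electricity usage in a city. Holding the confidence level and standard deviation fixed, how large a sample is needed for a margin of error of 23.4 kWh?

n = 2613

Margin of error scales as 1/√n, so n₂ = n₁·(E₁/E₂)².
n₂ = 418 × (58.5/23.4)² = 418 × 6.25 = 2612.50
Round up: n₂ = 2613.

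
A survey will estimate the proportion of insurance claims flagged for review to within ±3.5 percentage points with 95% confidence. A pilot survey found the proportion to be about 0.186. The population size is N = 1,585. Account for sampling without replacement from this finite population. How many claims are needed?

366

For a proportion with margin E = 0.035 at 95% confidence, z = 1.960.
n = p̂(1−p̂)(z/E)² = 0.186 × 0.814 × (1.960/0.035)² = 474.80 — call this n₀.
Finite-population correction with N = 1,585: n = n₀ / (1 + (n₀−1)/N) = 474.80 / 1.299 = 365.51
Round up: n = 366.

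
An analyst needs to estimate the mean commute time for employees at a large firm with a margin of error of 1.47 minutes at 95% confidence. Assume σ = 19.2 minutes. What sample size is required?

For a mean, the margin of error is E = z·σ/√n, so n = (zσ/E)².
At 95% confidence, z = 1.960.
n = (1.960 × 19.2 / 1.47)² = 655.36
Round up: n = 656.

656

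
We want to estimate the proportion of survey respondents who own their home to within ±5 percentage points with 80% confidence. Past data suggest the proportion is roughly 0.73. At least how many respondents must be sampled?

For a proportion with margin E = 0.05 at 80% confidence, z = 1.282.
n = p̂(1−p̂)(z/E)² = 0.73 × 0.27 × (1.282/0.05)² = 129.58
Round up: n = 130.

130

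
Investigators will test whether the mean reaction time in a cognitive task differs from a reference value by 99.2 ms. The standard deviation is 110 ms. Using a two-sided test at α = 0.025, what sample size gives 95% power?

19

For a one-sample z-test, n = ((z_{α/2} + z_β)·σ/δ)².
z_{α/2} = 2.241 (two-sided α = 0.025); z_β = 1.645 (power 95% → β = 0.05).
n = (3.886 × 110 / 99.2)² = 18.57
Round up: n = 19.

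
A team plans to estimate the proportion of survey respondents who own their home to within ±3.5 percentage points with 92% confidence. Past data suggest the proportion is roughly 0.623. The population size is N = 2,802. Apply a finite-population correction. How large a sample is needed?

For a proportion with margin E = 0.035 at 92% confidence, z = 1.751.
n = p̂(1−p̂)(z/E)² = 0.623 × 0.377 × (1.751/0.035)² = 587.85 — call this n₀.
Finite-population correction with N = 2,802: n = n₀ / (1 + (n₀−1)/N) = 587.85 / 1.209 = 486.23
Round up: n = 487.

487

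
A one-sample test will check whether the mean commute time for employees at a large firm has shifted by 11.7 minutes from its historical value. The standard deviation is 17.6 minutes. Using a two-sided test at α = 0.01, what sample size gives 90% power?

For a one-sample z-test, n = ((z_{α/2} + z_β)·σ/δ)².
z_{α/2} = 2.576 (two-sided α = 0.01); z_β = 1.282 (power 90% → β = 0.1).
n = (3.858 × 17.6 / 11.7)² = 33.68
Round up: n = 34.

34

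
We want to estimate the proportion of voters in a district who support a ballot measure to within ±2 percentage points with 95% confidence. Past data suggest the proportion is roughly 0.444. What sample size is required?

For a proportion with margin E = 0.02 at 95% confidence, z = 1.960.
n = p̂(1−p̂)(z/E)² = 0.444 × 0.556 × (1.960/0.02)² = 2370.88
Round up: n = 2371.

2371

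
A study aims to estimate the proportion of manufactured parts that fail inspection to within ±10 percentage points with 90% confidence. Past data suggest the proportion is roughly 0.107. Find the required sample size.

For a proportion with margin E = 0.1 at 90% confidence, z = 1.645.
n = p̂(1−p̂)(z/E)² = 0.107 × 0.893 × (1.645/0.1)² = 25.86
Round up: n = 26.

26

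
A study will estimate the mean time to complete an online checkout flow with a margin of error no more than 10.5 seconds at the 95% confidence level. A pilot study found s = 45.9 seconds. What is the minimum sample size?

74

For a mean, the margin of error is E = z·σ/√n, so n = (zσ/E)².
At 95% confidence, z = 1.960.
n = (1.960 × 45.9 / 10.5)² = 73.41
Round up: n = 74.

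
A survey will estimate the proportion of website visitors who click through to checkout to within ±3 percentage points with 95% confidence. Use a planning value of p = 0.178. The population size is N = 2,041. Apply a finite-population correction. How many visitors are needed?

479

For a proportion with margin E = 0.03 at 95% confidence, z = 1.960.
n = p̂(1−p̂)(z/E)² = 0.178 × 0.822 × (1.960/0.03)² = 624.54 — call this n₀.
Finite-population correction with N = 2,041: n = n₀ / (1 + (n₀−1)/N) = 624.54 / 1.306 = 478.21
Round up: n = 479.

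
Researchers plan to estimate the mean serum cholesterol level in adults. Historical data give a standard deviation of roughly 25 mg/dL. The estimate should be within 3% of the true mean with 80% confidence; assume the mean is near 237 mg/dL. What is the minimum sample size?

21

For a mean, the margin of error is E = z·σ/√n, so n = (zσ/E)².
At 80% confidence, z = 1.282.
E = 3% of 237 = 7.11 mg/dL.
n = (1.282 × 25 / 7.11)² = 20.32
Round up: n = 21.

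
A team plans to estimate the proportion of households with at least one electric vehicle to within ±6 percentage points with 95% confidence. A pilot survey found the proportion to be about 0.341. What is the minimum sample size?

For a proportion with margin E = 0.06 at 95% confidence, z = 1.960.
n = p̂(1−p̂)(z/E)² = 0.341 × 0.659 × (1.960/0.06)² = 239.80
Round up: n = 240.

n = 240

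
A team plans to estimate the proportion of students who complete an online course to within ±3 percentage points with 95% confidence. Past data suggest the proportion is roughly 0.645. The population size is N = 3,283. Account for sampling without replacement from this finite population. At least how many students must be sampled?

754

For a proportion with margin E = 0.03 at 95% confidence, z = 1.960.
n = p̂(1−p̂)(z/E)² = 0.645 × 0.355 × (1.960/0.03)² = 977.37 — call this n₀.
Finite-population correction with N = 3,283: n = n₀ / (1 + (n₀−1)/N) = 977.37 / 1.297 = 753.56
Round up: n = 754.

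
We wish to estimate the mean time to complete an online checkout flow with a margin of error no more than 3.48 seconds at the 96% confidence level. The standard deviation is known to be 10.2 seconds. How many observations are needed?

For a mean, the margin of error is E = z·σ/√n, so n = (zσ/E)².
At 96% confidence, z = 2.054.
n = (2.054 × 10.2 / 3.48)² = 36.24
Round up: n = 37.

37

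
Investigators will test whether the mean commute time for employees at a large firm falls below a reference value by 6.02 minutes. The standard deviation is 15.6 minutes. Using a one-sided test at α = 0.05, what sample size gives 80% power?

n = 42

For a one-sample z-test, n = ((z_α + z_β)·σ/δ)².
z_α = 1.645 (one-sided α = 0.05); z_β = 0.842 (power 80% → β = 0.2).
n = (2.487 × 15.6 / 6.02)² = 41.53
Round up: n = 42.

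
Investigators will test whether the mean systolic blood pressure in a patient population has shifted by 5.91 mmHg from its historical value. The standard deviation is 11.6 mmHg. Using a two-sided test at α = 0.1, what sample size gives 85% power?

n = 28

For a one-sample z-test, n = ((z_{α/2} + z_β)·σ/δ)².
z_{α/2} = 1.645 (two-sided α = 0.1); z_β = 1.036 (power 85% → β = 0.15).
n = (2.681 × 11.6 / 5.91)² = 27.69
Round up: n = 28.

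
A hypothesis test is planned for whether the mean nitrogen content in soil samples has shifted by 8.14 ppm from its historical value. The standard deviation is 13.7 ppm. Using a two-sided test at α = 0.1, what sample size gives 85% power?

For a one-sample z-test, n = ((z_{α/2} + z_β)·σ/δ)².
z_{α/2} = 1.645 (two-sided α = 0.1); z_β = 1.036 (power 85% → β = 0.15).
n = (2.681 × 13.7 / 8.14)² = 20.36
Round up: n = 21.

21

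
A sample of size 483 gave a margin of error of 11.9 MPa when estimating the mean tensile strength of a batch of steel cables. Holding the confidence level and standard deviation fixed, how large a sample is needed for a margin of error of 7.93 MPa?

Margin of error scales as 1/√n, so n₂ = n₁·(E₁/E₂)².
n₂ = 483 × (11.9/7.93)² = 483 × 2.252 = 1087.72
Round up: n₂ = 1088.

1088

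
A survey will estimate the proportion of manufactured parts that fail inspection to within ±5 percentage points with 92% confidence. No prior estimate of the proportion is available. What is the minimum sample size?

307

For a proportion with margin E = 0.05 at 92% confidence, z = 1.751.
With no prior estimate, use p = 0.5, which maximizes p(1−p) at 0.25.
n = 0.25 × (z/E)² = 0.25 × (1.751/0.05)² = 306.60
Round up: n = 307.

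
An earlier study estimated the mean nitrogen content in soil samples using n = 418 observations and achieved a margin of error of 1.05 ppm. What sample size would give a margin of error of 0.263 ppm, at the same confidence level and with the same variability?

Margin of error scales as 1/√n, so n₂ = n₁·(E₁/E₂)².
n₂ = 418 × (1.05/0.263)² = 418 × 15.94 = 6662.92
Round up: n₂ = 6663.

n = 6663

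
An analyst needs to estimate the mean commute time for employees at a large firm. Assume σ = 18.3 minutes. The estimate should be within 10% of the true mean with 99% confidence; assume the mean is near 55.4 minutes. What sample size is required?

For a mean, the margin of error is E = z·σ/√n, so n = (zσ/E)².
At 99% confidence, z = 2.576.
E = 10% of 55.4 = 5.54 minutes.
n = (2.576 × 18.3 / 5.54)² = 72.41
Round up: n = 73.

73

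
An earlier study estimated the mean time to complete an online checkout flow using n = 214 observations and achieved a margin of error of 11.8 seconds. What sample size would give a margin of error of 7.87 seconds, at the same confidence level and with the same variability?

482

Margin of error scales as 1/√n, so n₂ = n₁·(E₁/E₂)².
n₂ = 214 × (11.8/7.87)² = 214 × 2.248 = 481.07
Round up: n₂ = 482.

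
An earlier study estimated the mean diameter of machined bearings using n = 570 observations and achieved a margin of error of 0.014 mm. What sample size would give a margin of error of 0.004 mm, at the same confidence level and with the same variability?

Margin of error scales as 1/√n, so n₂ = n₁·(E₁/E₂)².
n₂ = 570 × (0.014/0.004)² = 570 × 12.25 = 6982.50
Round up: n₂ = 6983.

n = 6983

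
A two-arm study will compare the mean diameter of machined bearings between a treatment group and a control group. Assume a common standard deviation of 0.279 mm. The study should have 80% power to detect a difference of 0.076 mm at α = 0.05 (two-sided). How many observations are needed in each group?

For two equal groups, n per group = 2·((z_{α/2} + z_β)·σ/δ)².
z_{α/2} = 1.960; z_β = 0.842 (power 80%).
n = 2 × (2.802 × 0.279 / 0.076)² = 2 × 105.81 = 211.62
Round up: n = 212 per group.

212 per group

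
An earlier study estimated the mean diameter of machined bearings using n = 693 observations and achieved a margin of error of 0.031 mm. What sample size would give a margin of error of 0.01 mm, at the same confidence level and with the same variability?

6660

Margin of error scales as 1/√n, so n₂ = n₁·(E₁/E₂)².
n₂ = 693 × (0.031/0.01)² = 693 × 9.61 = 6659.73
Round up: n₂ = 6660.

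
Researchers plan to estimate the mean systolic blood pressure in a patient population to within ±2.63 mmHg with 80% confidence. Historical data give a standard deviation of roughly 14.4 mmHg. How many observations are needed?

For a mean, the margin of error is E = z·σ/√n, so n = (zσ/E)².
At 80% confidence, z = 1.282.
n = (1.282 × 14.4 / 2.63)² = 49.27
Round up: n = 50.

50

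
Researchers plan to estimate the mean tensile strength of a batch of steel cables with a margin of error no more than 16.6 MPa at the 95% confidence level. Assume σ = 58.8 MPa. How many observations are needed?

For a mean, the margin of error is E = z·σ/√n, so n = (zσ/E)².
At 95% confidence, z = 1.960.
n = (1.960 × 58.8 / 16.6)² = 48.20
Round up: n = 49.

n = 49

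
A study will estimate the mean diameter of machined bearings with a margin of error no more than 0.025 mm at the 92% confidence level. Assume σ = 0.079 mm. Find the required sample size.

31

For a mean, the margin of error is E = z·σ/√n, so n = (zσ/E)².
At 92% confidence, z = 1.751.
n = (1.751 × 0.079 / 0.025)² = 30.62
Round up: n = 31.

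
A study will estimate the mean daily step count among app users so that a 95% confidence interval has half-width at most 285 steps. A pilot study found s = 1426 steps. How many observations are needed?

97

For a mean, the margin of error is E = z·σ/√n, so n = (zσ/E)².
At 95% confidence, z = 1.960.
n = (1.960 × 1426 / 285)² = 96.17
Round up: n = 97.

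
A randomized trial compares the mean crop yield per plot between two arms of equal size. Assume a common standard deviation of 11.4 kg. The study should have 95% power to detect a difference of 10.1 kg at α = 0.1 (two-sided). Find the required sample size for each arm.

28 per group

For two equal groups, n per group = 2·((z_{α/2} + z_β)·σ/δ)².
z_{α/2} = 1.645; z_β = 1.645 (power 95%).
n = 2 × (3.290 × 11.4 / 10.1)² = 2 × 13.79 = 27.58
Round up: n = 28 per group.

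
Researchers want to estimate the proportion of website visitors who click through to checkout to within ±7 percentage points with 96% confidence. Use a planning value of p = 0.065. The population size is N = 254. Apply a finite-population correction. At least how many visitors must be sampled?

n = 44

For a proportion with margin E = 0.07 at 96% confidence, z = 2.054.
n = p̂(1−p̂)(z/E)² = 0.065 × 0.935 × (2.054/0.07)² = 52.33 — call this n₀.
Finite-population correction with N = 254: n = n₀ / (1 + (n₀−1)/N) = 52.33 / 1.202 = 43.54
Round up: n = 44.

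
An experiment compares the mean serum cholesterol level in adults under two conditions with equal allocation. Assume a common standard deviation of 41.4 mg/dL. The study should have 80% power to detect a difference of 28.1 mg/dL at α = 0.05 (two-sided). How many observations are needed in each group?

35 per group

For two equal groups, n per group = 2·((z_{α/2} + z_β)·σ/δ)².
z_{α/2} = 1.960; z_β = 0.842 (power 80%).
n = 2 × (2.802 × 41.4 / 28.1)² = 2 × 17.04 = 34.08
Round up: n = 35 per group.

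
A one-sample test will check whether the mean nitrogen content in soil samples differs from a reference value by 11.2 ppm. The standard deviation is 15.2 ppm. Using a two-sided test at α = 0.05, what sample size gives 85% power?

17

For a one-sample z-test, n = ((z_{α/2} + z_β)·σ/δ)².
z_{α/2} = 1.960 (two-sided α = 0.05); z_β = 1.036 (power 85% → β = 0.15).
n = (2.996 × 15.2 / 11.2)² = 16.53
Round up: n = 17.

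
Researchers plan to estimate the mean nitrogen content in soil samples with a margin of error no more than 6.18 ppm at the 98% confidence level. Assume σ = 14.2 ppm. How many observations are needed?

For a mean, the margin of error is E = z·σ/√n, so n = (zσ/E)².
At 98% confidence, z = 2.326.
n = (2.326 × 14.2 / 6.18)² = 28.56
Round up: n = 29.

29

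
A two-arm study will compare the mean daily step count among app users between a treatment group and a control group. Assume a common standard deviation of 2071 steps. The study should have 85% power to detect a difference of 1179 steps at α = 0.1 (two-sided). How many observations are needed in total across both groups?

90 total

For two equal groups, n per group = 2·((z_{α/2} + z_β)·σ/δ)².
z_{α/2} = 1.645; z_β = 1.036 (power 85%).
n = 2 × (2.681 × 2071 / 1179)² = 2 × 22.18 = 44.36
Round up: n = 45 per group.
Total across both groups: 2 × 45 = 90.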